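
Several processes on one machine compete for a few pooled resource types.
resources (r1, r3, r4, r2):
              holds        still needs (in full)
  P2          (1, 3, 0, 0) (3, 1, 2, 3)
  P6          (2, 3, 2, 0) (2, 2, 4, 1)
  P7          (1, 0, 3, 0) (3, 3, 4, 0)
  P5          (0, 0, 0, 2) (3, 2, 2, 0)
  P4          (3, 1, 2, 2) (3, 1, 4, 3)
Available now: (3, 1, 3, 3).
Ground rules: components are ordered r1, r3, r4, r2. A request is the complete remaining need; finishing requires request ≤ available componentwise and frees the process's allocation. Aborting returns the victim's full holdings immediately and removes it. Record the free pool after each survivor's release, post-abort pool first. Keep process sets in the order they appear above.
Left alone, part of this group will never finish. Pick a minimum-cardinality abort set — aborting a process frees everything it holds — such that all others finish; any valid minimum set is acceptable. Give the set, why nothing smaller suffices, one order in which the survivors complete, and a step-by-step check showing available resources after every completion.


Minimum abort set: P4.
Key observation: before aborting P4, P6 was permanently blocked — no order could ever run it; afterwards it completes at step 1.
Why nothing smaller works: aborting no one leaves the state deadlocked as given.
The survivors complete as P6, P5, P7, P2. Walking it through (starting from the post-abort pool):
  pool = (6, 2, 5, 5)
  P6: need (2, 2, 4, 1) fits (6, 2, 5, 5); releases (2, 3, 2, 0), pool now (8, 5, 7, 5)
  P5: need (3, 2, 2, 0) fits (8, 5, 7, 5); releases (0, 0, 0, 2), pool now (8, 5, 7, 7)
  P7: need (3, 3, 4, 0) fits (8, 5, 7, 7); releases (1, 0, 3, 0), pool now (9, 5, 10, 7)
  P2: need (3, 1, 2, 3) fits (9, 5, 10, 7); releases (1, 3, 0, 0), pool now (10, 8, 10, 7)


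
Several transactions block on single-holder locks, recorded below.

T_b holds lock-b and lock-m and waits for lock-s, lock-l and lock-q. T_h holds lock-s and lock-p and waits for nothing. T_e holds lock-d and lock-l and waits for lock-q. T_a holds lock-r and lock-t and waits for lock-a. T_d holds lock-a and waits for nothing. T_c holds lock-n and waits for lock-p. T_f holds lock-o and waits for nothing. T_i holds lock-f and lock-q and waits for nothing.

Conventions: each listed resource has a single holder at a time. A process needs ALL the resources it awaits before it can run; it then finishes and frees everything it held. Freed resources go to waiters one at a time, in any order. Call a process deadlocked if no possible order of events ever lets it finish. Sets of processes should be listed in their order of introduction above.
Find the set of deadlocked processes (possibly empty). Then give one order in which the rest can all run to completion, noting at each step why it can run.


Nothing here is deadlocked.
Key observation: every chain of waits terminates; starting from the processes that wait on nothing, all the rest unlock in turn.
The rest can finish in the order T_d, T_f, T_i, T_a, T_e, T_h, T_c, T_b.
Step-by-step check:
  T_d waits on nothing -> runs at once and releases lock-a
  T_f waits on nothing -> runs at once and releases lock-o
  T_i waits on nothing -> runs at once and releases lock-f and lock-q
  T_a waits on lock-a — all released -> runs and releases lock-r and lock-t
  T_e waits on lock-q — all released -> runs and releases lock-d and lock-l
  T_h waits on nothing -> runs at once and releases lock-s and lock-p
  T_c waits on lock-p — all released -> runs and releases lock-n
  T_b waits on lock-s, lock-l and lock-q — all released -> runs and releases lock-b and lock-m


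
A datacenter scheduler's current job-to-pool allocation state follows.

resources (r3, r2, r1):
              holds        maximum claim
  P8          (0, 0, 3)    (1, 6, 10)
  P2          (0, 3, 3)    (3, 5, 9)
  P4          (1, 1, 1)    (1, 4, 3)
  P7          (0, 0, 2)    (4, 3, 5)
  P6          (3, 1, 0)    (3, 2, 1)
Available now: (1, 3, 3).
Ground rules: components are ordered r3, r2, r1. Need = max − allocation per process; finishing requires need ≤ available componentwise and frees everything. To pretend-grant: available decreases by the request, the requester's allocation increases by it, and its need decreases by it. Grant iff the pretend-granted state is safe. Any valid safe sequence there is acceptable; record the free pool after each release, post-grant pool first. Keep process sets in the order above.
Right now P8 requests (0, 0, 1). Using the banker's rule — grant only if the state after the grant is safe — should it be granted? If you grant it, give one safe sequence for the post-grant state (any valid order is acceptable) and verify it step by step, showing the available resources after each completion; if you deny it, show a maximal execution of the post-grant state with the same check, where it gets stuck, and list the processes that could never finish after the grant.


DENY — the pretend-granted state is unsafe.
Key observation: even finishing P4, P6, P7 leaves just (5, 5, 5) free — too little r1 for any of the remaining processes.
On the post-grant state, P4, P6, P7 is a maximal run — nothing extends it. Step-by-step check:
  pool = (1, 3, 2)
  run P4 (needs (0, 3, 2), free (1, 3, 2)); after release of (1, 1, 1) the pool is (2, 4, 3)
  run P6 (needs (0, 1, 1), free (2, 4, 3)); after release of (3, 1, 0) the pool is (5, 5, 3)
  run P7 (needs (4, 3, 3), free (5, 5, 3)); after release of (0, 0, 2) the pool is (5, 5, 5)
  blocked: P8 wants (1, 6, 6), pool (5, 5, 5) — not enough r2 and r1
  blocked: P2 wants (3, 2, 6), pool (5, 5, 5) — not enough r1
Had the request been granted, P8 and P2 could never finish.


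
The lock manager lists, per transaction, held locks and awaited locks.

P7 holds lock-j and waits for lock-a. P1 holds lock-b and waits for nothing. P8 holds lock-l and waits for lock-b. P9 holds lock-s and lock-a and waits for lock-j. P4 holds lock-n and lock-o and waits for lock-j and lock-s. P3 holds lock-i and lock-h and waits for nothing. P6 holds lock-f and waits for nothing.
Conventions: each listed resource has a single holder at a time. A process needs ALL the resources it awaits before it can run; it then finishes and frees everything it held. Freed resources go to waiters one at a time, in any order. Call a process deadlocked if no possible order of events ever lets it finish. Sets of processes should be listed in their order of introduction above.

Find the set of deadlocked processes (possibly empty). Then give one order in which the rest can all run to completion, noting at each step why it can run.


Deadlocked set: P7, P9 and P4.
Key observation: the knot is the closed ring of waits P7 -> P9 -> P7; P4 waits into the deadlock from upstream.
The rest can finish in the order P1, P3, P6, P8.
Step-by-step check:
  run P1 (it waits on nothing); releases lock-b
  run P3 (it waits on nothing); releases lock-i and lock-h
  run P6 (it waits on nothing); releases lock-f
  run P8 (all its waits — lock-b — are resolved); releases lock-l


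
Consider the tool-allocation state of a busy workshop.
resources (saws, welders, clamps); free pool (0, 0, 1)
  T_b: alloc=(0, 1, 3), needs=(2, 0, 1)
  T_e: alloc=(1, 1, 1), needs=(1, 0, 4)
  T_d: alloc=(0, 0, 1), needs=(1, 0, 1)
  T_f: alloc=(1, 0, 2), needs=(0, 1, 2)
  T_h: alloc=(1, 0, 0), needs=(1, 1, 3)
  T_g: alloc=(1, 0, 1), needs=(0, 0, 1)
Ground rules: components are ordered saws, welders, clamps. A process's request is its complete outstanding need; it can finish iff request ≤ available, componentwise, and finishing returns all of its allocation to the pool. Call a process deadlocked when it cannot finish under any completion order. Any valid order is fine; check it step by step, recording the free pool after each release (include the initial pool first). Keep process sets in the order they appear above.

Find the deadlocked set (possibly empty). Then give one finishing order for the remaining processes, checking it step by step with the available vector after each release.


Deadlocked set: T_b, T_e, T_f and T_h.
Key observation: after T_g, T_d the pool peaks at (1, 0, 3), and each blocked process is short somewhere: T_b on saws; T_e on clamps; T_f on welders; T_h on welders.
A valid finishing order for the others: T_g, T_d. Step-by-step check:
  pool = (0, 0, 1)
  T_g needs (0, 0, 1) <= (0, 0, 1) -> finishes; pool += (1, 0, 1) = (1, 0, 2)
  T_d needs (1, 0, 1) <= (1, 0, 2) -> finishes; pool += (0, 0, 1) = (1, 0, 3)
None of the blocked processes ever fits:
  blocked: T_b wants (2, 0, 1), pool (1, 0, 3) — not enough saws
  blocked: T_e wants (1, 0, 4), pool (1, 0, 3) — not enough clamps
  blocked: T_f wants (0, 1, 2), pool (1, 0, 3) — not enough welders
  blocked: T_h wants (1, 1, 3), pool (1, 0, 3) — not enough welders


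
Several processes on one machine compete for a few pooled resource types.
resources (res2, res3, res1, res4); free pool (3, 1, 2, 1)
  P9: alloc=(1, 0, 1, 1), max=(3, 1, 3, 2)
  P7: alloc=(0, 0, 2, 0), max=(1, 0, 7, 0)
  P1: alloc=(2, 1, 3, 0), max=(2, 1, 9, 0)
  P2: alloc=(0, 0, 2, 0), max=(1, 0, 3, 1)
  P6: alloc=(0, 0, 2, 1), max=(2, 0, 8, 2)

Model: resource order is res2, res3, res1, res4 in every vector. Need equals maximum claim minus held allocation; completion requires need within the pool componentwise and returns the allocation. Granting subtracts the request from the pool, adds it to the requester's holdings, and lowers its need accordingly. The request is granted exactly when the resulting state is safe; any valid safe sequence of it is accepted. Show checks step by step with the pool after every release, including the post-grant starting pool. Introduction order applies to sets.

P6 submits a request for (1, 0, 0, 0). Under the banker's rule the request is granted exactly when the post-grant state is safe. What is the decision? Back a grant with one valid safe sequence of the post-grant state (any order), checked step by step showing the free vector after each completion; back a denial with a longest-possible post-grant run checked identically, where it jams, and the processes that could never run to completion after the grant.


GRANT. The post-grant state is safe; one safe sequence: P2, P9, P7, P6, P1.
Key observation: granting shrinks the pool to (2, 1, 2, 1), yet P2 still fits and the chain goes through.
Check on the post-grant state, step by step:
  pool = (2, 1, 2, 1)
  P2: need (1, 0, 1, 1) fits (2, 1, 2, 1); releases (0, 0, 2, 0), pool now (2, 1, 4, 1)
  P9: need (2, 1, 2, 1) fits (2, 1, 4, 1); releases (1, 0, 1, 1), pool now (3, 1, 5, 2)
  P7: need (1, 0, 5, 0) fits (3, 1, 5, 2); releases (0, 0, 2, 0), pool now (3, 1, 7, 2)
  P6: need (1, 0, 6, 1) fits (3, 1, 7, 2); releases (1, 0, 2, 1), pool now (4, 1, 9, 3)
  P1: need (0, 0, 6, 0) fits (4, 1, 9, 3); releases (2, 1, 3, 0), pool now (6, 2, 12, 3)


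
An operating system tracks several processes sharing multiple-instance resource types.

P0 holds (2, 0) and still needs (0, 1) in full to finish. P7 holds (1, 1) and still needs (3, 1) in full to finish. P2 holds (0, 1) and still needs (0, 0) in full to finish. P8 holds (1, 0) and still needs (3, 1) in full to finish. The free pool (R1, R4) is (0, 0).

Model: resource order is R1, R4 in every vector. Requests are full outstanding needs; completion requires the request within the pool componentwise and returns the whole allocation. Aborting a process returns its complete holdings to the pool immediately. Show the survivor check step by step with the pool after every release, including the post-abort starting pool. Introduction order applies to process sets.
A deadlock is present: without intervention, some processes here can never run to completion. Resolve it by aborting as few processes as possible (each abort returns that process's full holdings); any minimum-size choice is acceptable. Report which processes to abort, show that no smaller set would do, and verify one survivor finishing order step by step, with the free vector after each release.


Abort P7.
Key observation: the deadlocked P8 becomes finishable only because P7 released (1, 1); it completes at step 3 below.
Why nothing smaller works: aborting no one leaves the state deadlocked as given.
Survivors finish in the order: P2, P0, P8. Step-by-step check (pool after the aborts first):
  pool = (1, 1)
  P2 needs (0, 0) <= (1, 1) -> finishes; pool += (0, 1) = (1, 2)
  P0 needs (0, 1) <= (1, 2) -> finishes; pool += (2, 0) = (3, 2)
  P8 needs (3, 1) <= (3, 2) -> finishes; pool += (1, 0) = (4, 2)


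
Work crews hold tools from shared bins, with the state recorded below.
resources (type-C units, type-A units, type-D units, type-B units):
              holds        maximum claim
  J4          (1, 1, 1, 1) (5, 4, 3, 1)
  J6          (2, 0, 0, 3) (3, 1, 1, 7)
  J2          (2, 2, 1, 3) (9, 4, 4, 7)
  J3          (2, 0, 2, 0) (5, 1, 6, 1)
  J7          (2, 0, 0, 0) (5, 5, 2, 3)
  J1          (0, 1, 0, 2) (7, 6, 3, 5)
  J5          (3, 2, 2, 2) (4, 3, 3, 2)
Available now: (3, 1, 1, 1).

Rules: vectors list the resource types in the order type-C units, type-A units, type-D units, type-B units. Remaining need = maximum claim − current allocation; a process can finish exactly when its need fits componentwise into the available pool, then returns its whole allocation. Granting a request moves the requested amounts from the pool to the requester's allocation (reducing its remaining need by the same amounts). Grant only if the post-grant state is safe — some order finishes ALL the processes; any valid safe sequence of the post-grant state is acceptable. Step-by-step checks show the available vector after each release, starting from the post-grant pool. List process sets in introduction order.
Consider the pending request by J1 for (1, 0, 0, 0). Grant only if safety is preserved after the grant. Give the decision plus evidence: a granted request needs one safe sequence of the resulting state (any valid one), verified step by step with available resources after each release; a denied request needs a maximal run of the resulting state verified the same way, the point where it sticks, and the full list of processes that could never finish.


GRANT: granting preserves safety; a valid post-grant sequence is J5, J4, J6, J2, J1, J7, J3.
Key observation: the grant leaves (2, 1, 1, 1) free — enough for J5, whose release restarts the cascade.
Verifying the post-grant state step by step:
  pool = (2, 1, 1, 1)
  run J5 (needs (1, 1, 1, 0), free (2, 1, 1, 1)); after release of (3, 2, 2, 2) the pool is (5, 3, 3, 3)
  run J4 (needs (4, 3, 2, 0), free (5, 3, 3, 3)); after release of (1, 1, 1, 1) the pool is (6, 4, 4, 4)
  run J6 (needs (1, 1, 1, 4), free (6, 4, 4, 4)); after release of (2, 0, 0, 3) the pool is (8, 4, 4, 7)
  run J2 (needs (7, 2, 3, 4), free (8, 4, 4, 7)); after release of (2, 2, 1, 3) the pool is (10, 6, 5, 10)
  run J1 (needs (6, 5, 3, 3), free (10, 6, 5, 10)); after release of (1, 1, 0, 2) the pool is (11, 7, 5, 12)
  run J7 (needs (3, 5, 2, 3), free (11, 7, 5, 12)); after release of (2, 0, 0, 0) the pool is (13, 7, 5, 12)
  run J3 (needs (3, 1, 4, 1), free (13, 7, 5, 12)); after release of (2, 0, 2, 0) the pool is (15, 7, 7, 12)


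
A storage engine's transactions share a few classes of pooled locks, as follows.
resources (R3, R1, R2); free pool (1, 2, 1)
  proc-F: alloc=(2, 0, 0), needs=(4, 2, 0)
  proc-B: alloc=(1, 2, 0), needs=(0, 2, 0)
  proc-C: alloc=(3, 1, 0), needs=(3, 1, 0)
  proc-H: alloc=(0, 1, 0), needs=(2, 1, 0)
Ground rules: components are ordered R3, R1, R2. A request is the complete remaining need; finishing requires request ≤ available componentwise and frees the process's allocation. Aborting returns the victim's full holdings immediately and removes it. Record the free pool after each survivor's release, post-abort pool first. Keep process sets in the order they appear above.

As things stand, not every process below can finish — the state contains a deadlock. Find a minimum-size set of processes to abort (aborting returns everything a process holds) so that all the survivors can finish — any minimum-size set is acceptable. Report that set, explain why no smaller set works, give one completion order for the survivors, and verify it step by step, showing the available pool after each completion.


Abort proc-C.
Key observation: proc-F had no path to completion before; after the abort of proc-C ((3, 1, 0) returned), step 3 is where it fits.
No smaller set exists: with zero aborts the deadlock remains.
One survivor order: proc-B, proc-H, proc-F. Walking it through (post-abort pool first):
  pool = (4, 3, 1)
  proc-B: need (0, 2, 0) fits (4, 3, 1); releases (1, 2, 0), pool now (5, 5, 1)
  proc-H: need (2, 1, 0) fits (5, 5, 1); releases (0, 1, 0), pool now (5, 6, 1)
  proc-F: need (4, 2, 0) fits (5, 6, 1); releases (2, 0, 0), pool now (7, 6, 1)


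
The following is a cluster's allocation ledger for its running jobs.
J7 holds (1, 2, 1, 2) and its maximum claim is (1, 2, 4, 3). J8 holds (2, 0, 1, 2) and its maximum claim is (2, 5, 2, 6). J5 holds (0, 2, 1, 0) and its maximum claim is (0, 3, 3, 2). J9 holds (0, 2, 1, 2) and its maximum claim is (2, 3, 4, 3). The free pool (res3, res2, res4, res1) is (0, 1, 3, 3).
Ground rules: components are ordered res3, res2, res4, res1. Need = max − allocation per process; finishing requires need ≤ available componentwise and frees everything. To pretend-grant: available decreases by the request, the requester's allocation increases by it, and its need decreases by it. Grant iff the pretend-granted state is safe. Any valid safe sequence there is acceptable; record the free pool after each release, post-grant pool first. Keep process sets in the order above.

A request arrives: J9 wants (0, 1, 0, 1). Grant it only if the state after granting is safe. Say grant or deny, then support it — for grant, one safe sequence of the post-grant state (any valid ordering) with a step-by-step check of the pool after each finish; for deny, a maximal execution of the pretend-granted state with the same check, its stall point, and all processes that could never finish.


DENY — the pretend-granted state is unsafe.
Key observation: after J7, J5 the pool peaks at (1, 4, 5, 4), and each blocked process is short somewhere: J8 on res2; J9 on res3.
After a pretend grant, a maximal execution: J7, J5 — then nothing else fits. Verifying each step:
  pool = (0, 0, 3, 2)
  J7: need (0, 0, 3, 1) fits (0, 0, 3, 2); releases (1, 2, 1, 2), pool now (1, 2, 4, 4)
  J5: need (0, 1, 2, 2) fits (1, 2, 4, 4); releases (0, 2, 1, 0), pool now (1, 4, 5, 4)
  blocked: J8 wants (0, 5, 1, 4), pool (1, 4, 5, 4) — not enough res2
  blocked: J9 wants (2, 0, 3, 0), pool (1, 4, 5, 4) — not enough res3
Had the request been granted, J8 and J9 could never finish.


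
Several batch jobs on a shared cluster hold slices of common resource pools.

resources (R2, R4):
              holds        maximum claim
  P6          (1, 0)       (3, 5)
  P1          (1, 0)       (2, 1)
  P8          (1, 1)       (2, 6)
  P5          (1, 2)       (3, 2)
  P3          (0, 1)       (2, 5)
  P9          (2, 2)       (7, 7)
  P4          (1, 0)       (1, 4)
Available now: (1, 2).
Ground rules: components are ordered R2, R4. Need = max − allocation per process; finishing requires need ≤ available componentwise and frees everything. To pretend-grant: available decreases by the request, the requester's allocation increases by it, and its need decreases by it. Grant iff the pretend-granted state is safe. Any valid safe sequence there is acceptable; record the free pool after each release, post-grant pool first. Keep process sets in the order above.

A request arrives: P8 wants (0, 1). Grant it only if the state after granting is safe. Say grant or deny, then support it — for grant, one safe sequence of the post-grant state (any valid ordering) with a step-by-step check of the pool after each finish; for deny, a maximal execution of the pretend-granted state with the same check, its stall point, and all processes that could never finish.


DENY — the pretend-granted state is unsafe.
Key observation: once P1, P5 finish, the pool peaks at (3, 3) — and every remaining process still needs more R4 than that.
Pretend the grant happened; the run P1, P5 goes as far as possible. Verifying each step:
  pool = (1, 1)
  P1: need (1, 1) fits (1, 1); releases (1, 0), pool now (2, 1)
  P5: need (2, 0) fits (2, 1); releases (1, 2), pool now (3, 3)
  P6 cannot run: need (2, 5) vs free (3, 3) (insufficient R4)
  P8 cannot run: need (1, 4) vs free (3, 3) (insufficient R4)
  P3 cannot run: need (2, 4) vs free (3, 3) (insufficient R4)
  P9 cannot run: need (5, 5) vs free (3, 3) (insufficient R2 and R4)
  P4 cannot run: need (0, 4) vs free (3, 3) (insufficient R4)
Had the request been granted, P6, P8, P3, P9 and P4 could never finish.


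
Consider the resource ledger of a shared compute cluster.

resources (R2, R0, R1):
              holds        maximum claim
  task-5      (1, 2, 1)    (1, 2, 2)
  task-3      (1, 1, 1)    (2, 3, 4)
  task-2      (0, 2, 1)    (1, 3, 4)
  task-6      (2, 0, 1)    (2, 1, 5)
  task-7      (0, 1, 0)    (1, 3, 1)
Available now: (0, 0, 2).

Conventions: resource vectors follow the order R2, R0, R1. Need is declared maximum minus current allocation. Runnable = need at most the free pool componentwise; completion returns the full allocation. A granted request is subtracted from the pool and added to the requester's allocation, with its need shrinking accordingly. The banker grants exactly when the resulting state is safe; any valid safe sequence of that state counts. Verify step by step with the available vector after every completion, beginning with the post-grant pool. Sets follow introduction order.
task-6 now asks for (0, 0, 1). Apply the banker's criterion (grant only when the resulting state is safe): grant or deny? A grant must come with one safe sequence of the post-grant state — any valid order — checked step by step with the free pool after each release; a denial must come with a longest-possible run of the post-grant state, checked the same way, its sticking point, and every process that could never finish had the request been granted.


DENY. Granting would leave the state unsafe.
Key observation: even finishing task-5, task-7 leaves just (1, 3, 2) free — too little R1 for any of the remaining processes.
On the post-grant state, task-5, task-7 is a maximal run — nothing extends it. Verifying each step:
  pool = (0, 0, 1)
  task-5 needs (0, 0, 1) <= (0, 0, 1) -> finishes; pool += (1, 2, 1) = (1, 2, 2)
  task-7 needs (1, 2, 1) <= (1, 2, 2) -> finishes; pool += (0, 1, 0) = (1, 3, 2)
  blocked: task-3 wants (1, 2, 3), pool (1, 3, 2) — not enough R1
  blocked: task-2 wants (1, 1, 3), pool (1, 3, 2) — not enough R1
  blocked: task-6 wants (0, 1, 3), pool (1, 3, 2) — not enough R1
Post-grant, the permanently blocked set is task-3, task-2 and task-6.


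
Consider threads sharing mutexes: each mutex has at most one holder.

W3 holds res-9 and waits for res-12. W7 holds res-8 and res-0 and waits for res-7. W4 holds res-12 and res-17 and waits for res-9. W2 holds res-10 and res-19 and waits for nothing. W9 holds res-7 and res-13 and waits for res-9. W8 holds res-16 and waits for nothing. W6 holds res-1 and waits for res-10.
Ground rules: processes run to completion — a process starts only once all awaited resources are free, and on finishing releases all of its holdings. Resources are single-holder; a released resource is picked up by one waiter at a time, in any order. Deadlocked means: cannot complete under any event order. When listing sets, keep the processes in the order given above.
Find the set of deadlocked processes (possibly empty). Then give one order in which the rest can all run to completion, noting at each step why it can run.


The deadlocked set is W3, W7, W4 and W9.
Key observation: the cycle W3 -> W4 -> W3 can never break — each member waits on the next; W7 and W9 wait into the deadlock from upstream.
A valid finishing order for the others: W2, W6, W8.
Walking it through:
  W2: no waits; runs immediately, freeing res-10 and res-19
  W6 waits on res-10 — all released -> runs and releases res-1
  W8: no waits; runs immediately, freeing res-16


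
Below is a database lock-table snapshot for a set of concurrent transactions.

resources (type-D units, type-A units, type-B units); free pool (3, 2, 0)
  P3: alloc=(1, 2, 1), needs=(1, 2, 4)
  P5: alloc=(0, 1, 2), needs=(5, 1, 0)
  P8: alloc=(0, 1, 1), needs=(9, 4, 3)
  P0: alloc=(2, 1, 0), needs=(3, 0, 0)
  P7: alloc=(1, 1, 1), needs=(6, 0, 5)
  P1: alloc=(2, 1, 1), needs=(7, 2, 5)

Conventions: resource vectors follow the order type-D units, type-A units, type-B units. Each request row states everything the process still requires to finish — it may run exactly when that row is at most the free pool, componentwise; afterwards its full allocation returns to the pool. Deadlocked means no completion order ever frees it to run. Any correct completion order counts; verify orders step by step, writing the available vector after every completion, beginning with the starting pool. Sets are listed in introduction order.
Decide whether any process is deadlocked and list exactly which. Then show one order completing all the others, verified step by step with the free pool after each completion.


The deadlocked set is P3, P8, P7 and P1.
Key observation: once P0, P5 finish, the pool peaks at (5, 4, 2) — and every remaining process still needs more type-B units than that.
One completion order for the rest: P0, P5. Step-by-step check:
  pool = (3, 2, 0)
  run P0 (needs (3, 0, 0), free (3, 2, 0)); after release of (2, 1, 0) the pool is (5, 3, 0)
  run P5 (needs (5, 1, 0), free (5, 3, 0)); after release of (0, 1, 2) the pool is (5, 4, 2)
The stuck group stays short no matter what:
  blocked: P3 wants (1, 2, 4), pool (5, 4, 2) — not enough type-B units
  blocked: P8 wants (9, 4, 3), pool (5, 4, 2) — not enough type-D units and type-B units
  blocked: P7 wants (6, 0, 5), pool (5, 4, 2) — not enough type-D units and type-B units
  blocked: P1 wants (7, 2, 5), pool (5, 4, 2) — not enough type-D units and type-B units


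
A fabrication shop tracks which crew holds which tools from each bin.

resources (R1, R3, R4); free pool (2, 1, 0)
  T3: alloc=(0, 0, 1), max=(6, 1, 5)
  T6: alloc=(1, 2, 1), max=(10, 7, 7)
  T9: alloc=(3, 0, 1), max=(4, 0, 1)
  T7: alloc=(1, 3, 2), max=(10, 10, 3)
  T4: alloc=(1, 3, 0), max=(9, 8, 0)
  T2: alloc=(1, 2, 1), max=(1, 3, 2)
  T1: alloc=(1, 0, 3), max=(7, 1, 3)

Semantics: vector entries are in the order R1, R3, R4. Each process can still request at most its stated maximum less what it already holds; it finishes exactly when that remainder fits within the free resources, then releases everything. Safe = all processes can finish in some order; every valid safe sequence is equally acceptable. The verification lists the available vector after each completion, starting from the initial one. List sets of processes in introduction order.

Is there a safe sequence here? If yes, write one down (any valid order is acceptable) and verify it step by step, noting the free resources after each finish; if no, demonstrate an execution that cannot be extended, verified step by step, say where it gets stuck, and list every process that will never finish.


UNSAFE — no complete ordering exists.
Key observation: after T9, T2, T1, T3 complete, (7, 3, 6) is the best the pool ever gets, yet each leftover process wants more R1.
The run T9, T2, T1, T3 cannot be extended any further. Verifying each step:
  pool = (2, 1, 0)
  T9: need (1, 0, 0) fits (2, 1, 0); releases (3, 0, 1), pool now (5, 1, 1)
  T2: need (0, 1, 1) fits (5, 1, 1); releases (1, 2, 1), pool now (6, 3, 2)
  T1: need (6, 1, 0) fits (6, 3, 2); releases (1, 0, 3), pool now (7, 3, 5)
  T3: need (6, 1, 4) fits (7, 3, 5); releases (0, 0, 1), pool now (7, 3, 6)
  T6 cannot run: need (9, 5, 6) vs free (7, 3, 6) (insufficient R1 and R3)
  T7 cannot run: need (9, 7, 1) vs free (7, 3, 6) (insufficient R1 and R3)
  T4 cannot run: need (8, 5, 0) vs free (7, 3, 6) (insufficient R1 and R3)
Processes that can never finish: T6, T7 and T4.


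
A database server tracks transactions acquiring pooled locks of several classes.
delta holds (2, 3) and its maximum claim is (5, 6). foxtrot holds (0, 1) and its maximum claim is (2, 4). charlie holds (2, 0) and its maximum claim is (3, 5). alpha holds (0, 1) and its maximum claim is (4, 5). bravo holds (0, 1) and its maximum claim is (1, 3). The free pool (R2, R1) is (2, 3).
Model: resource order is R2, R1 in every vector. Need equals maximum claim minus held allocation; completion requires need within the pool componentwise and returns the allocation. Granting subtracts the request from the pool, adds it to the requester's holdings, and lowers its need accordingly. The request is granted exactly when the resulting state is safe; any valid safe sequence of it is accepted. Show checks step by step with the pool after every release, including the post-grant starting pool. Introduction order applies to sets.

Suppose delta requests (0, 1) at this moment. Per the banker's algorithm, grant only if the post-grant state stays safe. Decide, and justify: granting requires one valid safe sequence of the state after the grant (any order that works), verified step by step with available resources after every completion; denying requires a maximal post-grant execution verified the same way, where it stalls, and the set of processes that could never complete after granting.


DENY: after the grant no complete ordering would exist.
Key observation: after bravo, foxtrot the pool peaks at (2, 4), and each blocked process is short somewhere: delta on R2; charlie on R1; alpha on R2.
On the post-grant state, bravo, foxtrot is a maximal run — nothing extends it. Verifying each step:
  pool = (2, 2)
  bravo: need (1, 2) fits (2, 2); releases (0, 1), pool now (2, 3)
  foxtrot: need (2, 3) fits (2, 3); releases (0, 1), pool now (2, 4)
  blocked: delta wants (3, 2), pool (2, 4) — not enough R2
  blocked: charlie wants (1, 5), pool (2, 4) — not enough R1
  blocked: alpha wants (4, 4), pool (2, 4) — not enough R2
Post-grant, the permanently blocked set is delta, charlie and alpha.


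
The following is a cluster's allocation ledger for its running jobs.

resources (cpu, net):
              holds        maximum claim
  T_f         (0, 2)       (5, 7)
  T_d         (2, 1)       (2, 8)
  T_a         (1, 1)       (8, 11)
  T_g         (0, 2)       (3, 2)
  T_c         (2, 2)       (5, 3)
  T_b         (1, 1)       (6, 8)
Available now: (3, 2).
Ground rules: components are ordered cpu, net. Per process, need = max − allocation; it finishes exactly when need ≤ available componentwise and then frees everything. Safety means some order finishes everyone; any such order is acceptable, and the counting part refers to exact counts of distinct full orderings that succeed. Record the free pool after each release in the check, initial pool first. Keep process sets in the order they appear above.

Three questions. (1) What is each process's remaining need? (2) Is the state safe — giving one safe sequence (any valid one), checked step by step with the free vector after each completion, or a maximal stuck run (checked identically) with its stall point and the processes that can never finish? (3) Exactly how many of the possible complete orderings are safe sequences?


(1) Remaining need (order cpu, net):
  T_f: (5, 5)
  T_d: (0, 7)
  T_a: (7, 10)
  T_g: (3, 0)
  T_c: (3, 1)
  T_b: (5, 7)
(2) SAFE. One safe sequence: T_g, T_c, T_f, T_d, T_b, T_a.
Key observation: reading the order forward, T_g is the first process whose need (3, 0) meets the free pool (3, 2) exactly on a resource it requests.
Verifying each step:
  pool = (3, 2)
  run T_g (needs (3, 0), free (3, 2)); after release of (0, 2) the pool is (3, 4)
  run T_c (needs (3, 1), free (3, 4)); after release of (2, 2) the pool is (5, 6)
  run T_f (needs (5, 5), free (5, 6)); after release of (0, 2) the pool is (5, 8)
  run T_d (needs (0, 7), free (5, 8)); after release of (2, 1) the pool is (7, 9)
  run T_b (needs (5, 7), free (7, 9)); after release of (1, 1) the pool is (8, 10)
  run T_a (needs (7, 10), free (8, 10)); after release of (1, 1) the pool is (9, 11)
(3) Exactly 4 of the possible complete orderings are safe sequences.


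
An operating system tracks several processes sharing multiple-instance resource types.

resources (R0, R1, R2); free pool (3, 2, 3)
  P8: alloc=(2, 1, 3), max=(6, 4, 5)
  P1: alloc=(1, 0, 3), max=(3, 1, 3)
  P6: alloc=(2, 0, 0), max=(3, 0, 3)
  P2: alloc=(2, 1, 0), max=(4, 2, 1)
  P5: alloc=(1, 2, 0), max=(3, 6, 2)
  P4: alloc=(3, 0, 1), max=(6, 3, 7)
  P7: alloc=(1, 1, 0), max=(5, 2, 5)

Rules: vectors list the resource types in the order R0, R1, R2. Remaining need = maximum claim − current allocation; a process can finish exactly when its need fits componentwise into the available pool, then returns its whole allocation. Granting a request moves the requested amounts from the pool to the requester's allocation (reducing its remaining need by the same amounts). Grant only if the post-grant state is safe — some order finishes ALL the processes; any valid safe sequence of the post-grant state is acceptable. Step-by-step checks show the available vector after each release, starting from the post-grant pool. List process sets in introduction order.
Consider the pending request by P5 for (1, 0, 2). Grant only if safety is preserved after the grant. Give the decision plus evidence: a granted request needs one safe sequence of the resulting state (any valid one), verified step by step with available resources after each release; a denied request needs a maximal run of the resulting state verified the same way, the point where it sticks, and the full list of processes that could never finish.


GRANT. The post-grant state is safe; one safe sequence: P1, P2, P8, P4, P7, P6, P5.
Key observation: after the grant the pool drops to (2, 2, 1), which still lets P1 finish first and unwind the rest.
Step-by-step check of the post-grant state:
  pool = (2, 2, 1)
  run P1 (needs (2, 1, 0), free (2, 2, 1)); after release of (1, 0, 3) the pool is (3, 2, 4)
  run P2 (needs (2, 1, 1), free (3, 2, 4)); after release of (2, 1, 0) the pool is (5, 3, 4)
  run P8 (needs (4, 3, 2), free (5, 3, 4)); after release of (2, 1, 3) the pool is (7, 4, 7)
  run P4 (needs (3, 3, 6), free (7, 4, 7)); after release of (3, 0, 1) the pool is (10, 4, 8)
  run P7 (needs (4, 1, 5), free (10, 4, 8)); after release of (1, 1, 0) the pool is (11, 5, 8)
  run P6 (needs (1, 0, 3), free (11, 5, 8)); after release of (2, 0, 0) the pool is (13, 5, 8)
  run P5 (needs (1, 4, 0), free (13, 5, 8)); after release of (2, 2, 2) the pool is (15, 7, 10)


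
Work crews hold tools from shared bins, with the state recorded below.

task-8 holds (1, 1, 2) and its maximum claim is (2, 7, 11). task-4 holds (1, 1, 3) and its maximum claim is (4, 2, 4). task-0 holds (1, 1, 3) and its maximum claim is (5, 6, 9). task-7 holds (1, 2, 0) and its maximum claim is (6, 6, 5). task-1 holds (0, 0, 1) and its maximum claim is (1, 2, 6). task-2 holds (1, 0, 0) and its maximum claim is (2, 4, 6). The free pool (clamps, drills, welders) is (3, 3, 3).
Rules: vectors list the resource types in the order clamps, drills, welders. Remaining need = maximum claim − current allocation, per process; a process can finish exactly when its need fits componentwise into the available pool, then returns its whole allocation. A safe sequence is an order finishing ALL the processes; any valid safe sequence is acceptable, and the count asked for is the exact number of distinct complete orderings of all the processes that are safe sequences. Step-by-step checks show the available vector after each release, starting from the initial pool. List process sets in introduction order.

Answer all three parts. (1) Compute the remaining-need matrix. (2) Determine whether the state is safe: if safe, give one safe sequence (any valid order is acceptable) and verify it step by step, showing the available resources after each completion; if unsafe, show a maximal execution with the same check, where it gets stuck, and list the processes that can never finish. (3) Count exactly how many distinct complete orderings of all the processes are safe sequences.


(1) Need matrix, components ordered clamps, drills, welders:
  task-8: (1, 6, 9)
  task-4: (3, 1, 1)
  task-0: (4, 5, 6)
  task-7: (5, 4, 5)
  task-1: (1, 2, 5)
  task-2: (1, 4, 6)
(2) SAFE, for example via the order task-4, task-2, task-7, task-1, task-0, task-8.
Key observation: reading the order forward, task-4 is the first process whose need (3, 1, 1) meets the free pool (3, 3, 3) exactly on a resource it requests.
Step-by-step check:
  pool = (3, 3, 3)
  task-4 needs (3, 1, 1) <= (3, 3, 3) -> finishes; pool += (1, 1, 3) = (4, 4, 6)
  task-2 needs (1, 4, 6) <= (4, 4, 6) -> finishes; pool += (1, 0, 0) = (5, 4, 6)
  task-7 needs (5, 4, 5) <= (5, 4, 6) -> finishes; pool += (1, 2, 0) = (6, 6, 6)
  task-1 needs (1, 2, 5) <= (6, 6, 6) -> finishes; pool += (0, 0, 1) = (6, 6, 7)
  task-0 needs (4, 5, 6) <= (6, 6, 7) -> finishes; pool += (1, 1, 3) = (7, 7, 10)
  task-8 needs (1, 6, 9) <= (7, 7, 10) -> finishes; pool += (1, 1, 2) = (8, 8, 12)
(3) Precisely 5 of the possible complete orderings are safe sequences.


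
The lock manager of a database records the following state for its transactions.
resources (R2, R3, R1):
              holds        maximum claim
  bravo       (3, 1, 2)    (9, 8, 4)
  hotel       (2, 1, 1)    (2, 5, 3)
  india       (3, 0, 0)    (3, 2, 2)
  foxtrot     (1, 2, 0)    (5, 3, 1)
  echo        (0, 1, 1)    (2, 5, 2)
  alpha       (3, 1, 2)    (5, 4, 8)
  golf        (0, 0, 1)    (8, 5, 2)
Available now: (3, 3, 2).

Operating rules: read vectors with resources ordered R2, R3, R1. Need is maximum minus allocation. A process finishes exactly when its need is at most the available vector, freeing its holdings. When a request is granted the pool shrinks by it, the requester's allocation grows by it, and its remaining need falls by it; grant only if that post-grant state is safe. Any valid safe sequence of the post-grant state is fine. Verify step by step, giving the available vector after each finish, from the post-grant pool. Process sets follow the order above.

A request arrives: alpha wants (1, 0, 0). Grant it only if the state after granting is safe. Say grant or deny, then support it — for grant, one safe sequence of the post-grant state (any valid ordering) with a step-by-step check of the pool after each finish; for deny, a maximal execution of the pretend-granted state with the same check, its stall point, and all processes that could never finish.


GRANT: granting preserves safety; a valid post-grant sequence is india, foxtrot, echo, hotel, bravo, alpha, golf.
Key observation: post-grant, (2, 3, 2) remains, and an order beginning with india completes everyone.
Step-by-step check of the post-grant state:
  pool = (2, 3, 2)
  india needs (0, 2, 2) <= (2, 3, 2) -> finishes; pool += (3, 0, 0) = (5, 3, 2)
  foxtrot needs (4, 1, 1) <= (5, 3, 2) -> finishes; pool += (1, 2, 0) = (6, 5, 2)
  echo needs (2, 4, 1) <= (6, 5, 2) -> finishes; pool += (0, 1, 1) = (6, 6, 3)
  hotel needs (0, 4, 2) <= (6, 6, 3) -> finishes; pool += (2, 1, 1) = (8, 7, 4)
  bravo needs (6, 7, 2) <= (8, 7, 4) -> finishes; pool += (3, 1, 2) = (11, 8, 6)
  alpha needs (1, 3, 6) <= (11, 8, 6) -> finishes; pool += (4, 1, 2) = (15, 9, 8)
  golf needs (8, 5, 1) <= (15, 9, 8) -> finishes; pool += (0, 0, 1) = (15, 9, 9)


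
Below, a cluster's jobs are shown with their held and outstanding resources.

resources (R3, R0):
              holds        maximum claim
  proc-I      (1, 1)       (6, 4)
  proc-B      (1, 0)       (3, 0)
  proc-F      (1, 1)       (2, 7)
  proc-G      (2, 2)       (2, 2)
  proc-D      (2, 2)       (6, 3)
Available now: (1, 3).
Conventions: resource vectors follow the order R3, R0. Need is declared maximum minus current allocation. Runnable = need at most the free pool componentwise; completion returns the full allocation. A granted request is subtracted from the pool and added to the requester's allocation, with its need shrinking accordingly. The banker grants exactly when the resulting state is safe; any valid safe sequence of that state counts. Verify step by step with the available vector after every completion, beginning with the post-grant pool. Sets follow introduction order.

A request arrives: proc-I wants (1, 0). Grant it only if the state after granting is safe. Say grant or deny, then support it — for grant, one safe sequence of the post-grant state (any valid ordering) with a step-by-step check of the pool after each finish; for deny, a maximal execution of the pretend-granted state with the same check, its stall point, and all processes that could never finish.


DENY — the pretend-granted state is unsafe.
Key observation: after proc-G, proc-B the pool peaks at (3, 5), and each blocked process is short somewhere: proc-I on R3; proc-F on R0; proc-D on R3.
After a pretend grant, a maximal execution: proc-G, proc-B — then nothing else fits. Step-by-step check:
  pool = (0, 3)
  run proc-G (needs (0, 0), free (0, 3)); after release of (2, 2) the pool is (2, 5)
  run proc-B (needs (2, 0), free (2, 5)); after release of (1, 0) the pool is (3, 5)
  proc-I still needs (4, 3) but only (3, 5) is free — short on R3
  proc-F still needs (1, 6) but only (3, 5) is free — short on R0
  proc-D still needs (4, 1) but only (3, 5) is free — short on R3
Had the request been granted, proc-I, proc-F and proc-D could never finish.
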